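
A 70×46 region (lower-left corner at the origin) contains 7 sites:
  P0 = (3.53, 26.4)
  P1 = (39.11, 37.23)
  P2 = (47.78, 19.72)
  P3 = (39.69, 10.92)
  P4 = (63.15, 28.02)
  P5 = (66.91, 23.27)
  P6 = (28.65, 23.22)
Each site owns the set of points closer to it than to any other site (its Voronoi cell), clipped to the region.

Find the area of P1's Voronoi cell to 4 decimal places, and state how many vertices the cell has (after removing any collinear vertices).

Area of P1's cell: 485.5583 (5 vertices)

1. box [0,70]×[0,46]: [(0, 0) (70, 0) (70, 46) (0, 46)]
2. ⊥bis P1·P0 via (21.32,31.815): [(31.004, 0) (70, 0) (70, 46) (17.0023, 46)]  |A|=2115.8551
3. ⊥bis P1·P2 via (43.445,28.475): [(25.1013, 19.3922) (70, 41.6236) (70, 46) (17.0023, 46)]  |A|=803.3235
4. ⊥bis P1·P3 via (39.4,24.075): [(23.7807, 23.7307) (34.3331, 23.9633) (70, 41.6236) (70, 46) (17.0023, 46)]  |A|=780.2792
5. ⊥bis P1·P4 via (51.13,32.625): [(23.7807, 23.7307) (34.3331, 23.9633) (50.967, 32.1995) (56.2541, 46) (17.0023, 46)]  |A|=643.7809
6. ⊥bis P1·P5 via (53.01,30.25): [(23.7807, 23.7307) (34.3331, 23.9633) (50.967, 32.1995) (56.2541, 46) (17.0023, 46)]  |A|=643.7809
7. ⊥bis P1·P6 via (33.88,30.225): [(18.2525, 41.8926) (39.1033, 26.3252) (50.967, 32.1995) (56.2541, 46) (17.0023, 46)]  |A|=485.5583
8. canonical 5-gon: [(18.2525, 41.8926) (39.1033, 26.3252) (50.967, 32.1995) (56.2541, 46) (17.0023, 46)]
9. shoelace: 485.5583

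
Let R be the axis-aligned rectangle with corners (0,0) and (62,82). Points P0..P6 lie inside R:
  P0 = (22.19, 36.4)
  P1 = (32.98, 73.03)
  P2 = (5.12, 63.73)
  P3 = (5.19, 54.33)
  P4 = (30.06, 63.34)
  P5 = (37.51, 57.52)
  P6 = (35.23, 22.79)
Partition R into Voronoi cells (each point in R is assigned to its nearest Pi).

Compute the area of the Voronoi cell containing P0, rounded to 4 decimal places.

1. box [0,62]×[0,82]: [(0, 0) (62, 0) (62, 82) (0, 82)]
2. ⊥bis P0·P1 via (27.585,54.715): [(0, 62.8406) (0, 0) (62, 0) (62, 44.5775)]  |A|=3329.9613
3. ⊥bis P0·P2 via (13.655,50.065): [(23.1782, 56.0131) (0, 41.5362) (0, 0) (62, 0) (62, 44.5775)]  |A|=3083.0623
4. ⊥bis P0·P3 via (13.69,45.365): [(24.5076, 55.6215) (0, 32.3851) (0, 0) (62, 0) (62, 44.5775)]  |A|=2956.765
5. ⊥bis P0·P4 via (26.125,49.87): [(20.2512, 51.5859) (0, 32.3851) (0, 0) (62, 0) (62, 39.3898)]  |A|=2749.3201
6. ⊥bis P0·P5 via (29.85,46.96): [(25.645, 50.0102) (20.2512, 51.5859) (0, 32.3851) (0, 0) (62, 0) (62, 23.6391)]  |A|=2463.0109
7. ⊥bis P0·P6 via (28.71,29.595): [(39.516, 39.9485) (25.645, 50.0102) (20.2512, 51.5859) (0, 32.3851) (0, 2.0874)]  |A|=917.6155
8. canonical 5-gon: [(39.516, 39.9485) (25.645, 50.0102) (20.2512, 51.5859) (0, 32.3851) (0, 2.0874)]
9. shoelace: 917.6155

Area of P0's cell: 917.6155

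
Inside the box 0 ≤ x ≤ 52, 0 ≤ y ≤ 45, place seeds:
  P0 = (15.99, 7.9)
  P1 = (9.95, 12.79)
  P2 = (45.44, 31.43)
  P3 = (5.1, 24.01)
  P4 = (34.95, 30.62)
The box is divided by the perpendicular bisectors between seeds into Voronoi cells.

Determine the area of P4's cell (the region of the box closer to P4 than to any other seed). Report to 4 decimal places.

Area of P4's cell: 645.9645

1. box [0,52]×[0,45]: [(0, 0) (52, 0) (52, 45) (0, 45)]
2. ⊥bis P4·P0 via (25.47,19.26): [(0, 40.5149) (48.5495, 0) (52, 0) (52, 45) (0, 45)]  |A|=1356.5112
3. ⊥bis P4·P1 via (22.45,21.705): [(22.3175, 21.8908) (48.5495, 0) (52, 0) (52, 45) (5.836, 45)]  |A|=1239.0303
4. ⊥bis P4·P2 via (40.195,31.025): [(22.3175, 21.8908) (42.1802, 5.3152) (39.1159, 45) (5.836, 45)]  |A|=753.2637
5. ⊥bis P4·P3 via (20.025,27.315): [(20.7347, 24.1101) (22.3175, 21.8908) (42.1802, 5.3152) (39.1159, 45) (16.1088, 45)]  |A|=645.9645
6. canonical 5-gon: [(20.7347, 24.1101) (22.3175, 21.8908) (42.1802, 5.3152) (39.1159, 45) (16.1088, 45)]
7. shoelace: 645.9645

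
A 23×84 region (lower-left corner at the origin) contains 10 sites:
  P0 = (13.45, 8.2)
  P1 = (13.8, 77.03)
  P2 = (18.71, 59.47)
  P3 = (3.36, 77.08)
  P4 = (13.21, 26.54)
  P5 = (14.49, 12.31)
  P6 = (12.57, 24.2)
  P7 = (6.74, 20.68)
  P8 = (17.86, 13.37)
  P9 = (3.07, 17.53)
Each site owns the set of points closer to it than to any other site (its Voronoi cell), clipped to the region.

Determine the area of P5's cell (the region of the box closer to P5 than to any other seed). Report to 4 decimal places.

1. box [0,23]×[0,84]: [(0, 0) (23, 0) (23, 84) (0, 84)]
2. ⊥bis P5·P0 via (13.97,10.255): [(0, 13.79) (23, 7.97) (23, 84) (0, 84)]  |A|=1681.7597
3. ⊥bis P5·P1 via (14.145,44.67): [(0, 44.5192) (0, 13.79) (23, 7.97) (23, 44.7644)]  |A|=776.5211
4. ⊥bis P5·P2 via (16.6,35.89): [(0, 37.3754) (0, 13.79) (23, 7.97) (23, 35.3173)]  |A|=585.726
5. ⊥bis P5·P3 via (8.925,44.695): [(0, 37.3754) (0, 13.79) (23, 7.97) (23, 35.3173)]  |A|=585.726
6. ⊥bis P5·P4 via (13.85,19.425): [(0, 18.1792) (0, 13.79) (23, 7.97) (23, 20.248)]  |A|=191.6729
7. ⊥bis P5·P6 via (13.53,18.255): [(0, 16.0702) (0, 13.79) (23, 7.97) (23, 19.7842)]  |A|=162.0852
8. ⊥bis P5·P7 via (10.615,16.495): [(12.3016, 18.0566) (6.0423, 12.261) (23, 7.97) (23, 19.7842)]  |A|=125.7658
9. ⊥bis P5·P8 via (16.175,12.84): [(14.4262, 18.3997) (12.3016, 18.0566) (6.0423, 12.261) (17.2491, 9.4253)]  |A|=51.368
10. ⊥bis P5·P9 via (8.78,14.92): [(14.4262, 18.3997) (12.3016, 18.0566) (8.6817, 14.7049) (7.4068, 11.9158) (17.2491, 9.4253)]  |A|=49.2451
11. canonical 5-gon: [(14.4262, 18.3997) (12.3016, 18.0566) (8.6817, 14.7049) (7.4068, 11.9158) (17.2491, 9.4253)]
12. shoelace: 49.2451

Area of P5's cell: 49.2451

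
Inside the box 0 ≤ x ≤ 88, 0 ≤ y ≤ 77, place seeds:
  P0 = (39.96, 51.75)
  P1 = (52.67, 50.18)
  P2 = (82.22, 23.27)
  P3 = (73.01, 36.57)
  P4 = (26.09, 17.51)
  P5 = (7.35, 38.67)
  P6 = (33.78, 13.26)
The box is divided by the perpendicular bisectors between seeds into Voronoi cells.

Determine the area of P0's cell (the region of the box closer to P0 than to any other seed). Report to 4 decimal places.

Area of P0's cell: 1181.2431

1. box [0,88]×[0,77]: [(0, 0) (88, 0) (88, 77) (0, 77)]
2. ⊥bis P0·P1 via (46.315,50.965): [(0, 0) (40.0196, 0) (49.531, 77) (0, 77)]  |A|=3447.6953
3. ⊥bis P0·P2 via (61.09,37.51): [(0, 0) (35.8111, 0) (40.964, 7.6461) (49.531, 77) (0, 77)]  |A|=3431.6062
4. ⊥bis P0·P3 via (56.485,44.16): [(0, 0) (35.8111, 0) (37.0389, 1.8218) (41.4239, 11.3689) (49.531, 77) (0, 77)]  |A|=3425.6392
5. ⊥bis P0·P4 via (33.025,34.63): [(0, 48.0078) (43.7601, 30.2814) (49.531, 77) (0, 77)]  |A|=1791.3579
6. ⊥bis P0·P5 via (23.655,45.21): [(26.9042, 37.1094) (43.7601, 30.2814) (49.531, 77) (10.9039, 77)]  |A|=1183.8713
7. ⊥bis P0·P6 via (36.87,32.505): [(26.9042, 37.1094) (39.1907, 32.1324) (43.8954, 31.377) (49.531, 77) (10.9039, 77)]  |A|=1181.2431
8. canonical 5-gon: [(26.9042, 37.1094) (39.1907, 32.1324) (43.8954, 31.377) (49.531, 77) (10.9039, 77)]
9. shoelace: 1181.2431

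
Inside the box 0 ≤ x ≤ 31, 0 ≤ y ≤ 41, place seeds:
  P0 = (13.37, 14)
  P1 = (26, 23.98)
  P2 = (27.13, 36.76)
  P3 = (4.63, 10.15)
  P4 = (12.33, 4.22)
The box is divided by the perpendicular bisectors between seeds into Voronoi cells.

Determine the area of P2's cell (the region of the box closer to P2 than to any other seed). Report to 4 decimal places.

Area of P2's cell: 275.9072

1. box [0,31]×[0,41]: [(0, 0) (31, 0) (31, 41) (0, 41)]
2. ⊥bis P2·P0 via (20.25,25.38): [(0, 37.6225) (31, 18.8809) (31, 41) (0, 41)]  |A|=395.1972
3. ⊥bis P2·P1 via (26.565,30.37): [(0, 37.6225) (9.5005, 31.8788) (31, 29.9779) (31, 41) (0, 41)]  |A|=275.9072
4. ⊥bis P2·P3 via (15.88,23.455): [(0, 37.6225) (9.5005, 31.8788) (31, 29.9779) (31, 41) (0, 41)]  |A|=275.9072
5. ⊥bis P2·P4 via (19.73,20.49): [(0, 37.6225) (9.5005, 31.8788) (31, 29.9779) (31, 41) (0, 41)]  |A|=275.9072
6. canonical 5-gon: [(0, 37.6225) (9.5005, 31.8788) (31, 29.9779) (31, 41) (0, 41)]
7. shoelace: 275.9072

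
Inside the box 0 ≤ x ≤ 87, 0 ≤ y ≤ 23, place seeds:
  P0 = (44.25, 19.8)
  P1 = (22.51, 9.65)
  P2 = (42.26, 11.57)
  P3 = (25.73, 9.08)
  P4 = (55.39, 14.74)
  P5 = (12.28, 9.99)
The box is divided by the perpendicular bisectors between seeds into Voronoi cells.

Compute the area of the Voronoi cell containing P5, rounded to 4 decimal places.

Area of P5's cell: 401.3692

1. box [0,87]×[0,23]: [(0, 0) (87, 0) (87, 23) (0, 23)]
2. ⊥bis P5·P0 via (28.265,14.895): [(0, 0) (32.8355, 0) (25.778, 23) (0, 23)]  |A|=674.0554
3. ⊥bis P5·P1 via (17.395,9.82): [(0, 0) (17.0686, 0) (17.833, 23) (0, 23)]  |A|=401.3692
4. ⊥bis P5·P2 via (27.27,10.78): [(0, 0) (17.0686, 0) (17.833, 23) (0, 23)]  |A|=401.3692
5. ⊥bis P5·P3 via (19.005,9.535): [(0, 0) (17.0686, 0) (17.833, 23) (0, 23)]  |A|=401.3692
6. ⊥bis P5·P4 via (33.835,12.365): [(0, 0) (17.0686, 0) (17.833, 23) (0, 23)]  |A|=401.3692
7. canonical 4-gon: [(0, 0) (17.0686, 0) (17.833, 23) (0, 23)]
8. shoelace: 401.3692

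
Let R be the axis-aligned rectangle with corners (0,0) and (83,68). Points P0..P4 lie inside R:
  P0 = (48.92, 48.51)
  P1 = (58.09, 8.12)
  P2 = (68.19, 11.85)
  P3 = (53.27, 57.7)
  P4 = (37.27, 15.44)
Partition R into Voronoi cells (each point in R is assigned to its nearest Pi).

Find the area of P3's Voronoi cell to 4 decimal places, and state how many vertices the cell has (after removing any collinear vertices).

Area of P3's cell: 940.3852 (4 vertices)

1. box [0,83]×[0,68]: [(0, 0) (83, 0) (83, 68) (0, 68)]
2. ⊥bis P3·P0 via (51.095,53.105): [(83, 38.0031) (83, 68) (19.6272, 68)]  |A|=950.4952
3. ⊥bis P3·P1 via (55.68,32.91): [(83, 38.0031) (83, 68) (19.6272, 68)]  |A|=950.4952
4. ⊥bis P3·P2 via (60.73,34.775): [(77.9686, 40.3846) (83, 42.0219) (83, 68) (19.6272, 68)]  |A|=940.3852
5. ⊥bis P3·P4 via (45.27,36.57): [(77.9686, 40.3846) (83, 42.0219) (83, 68) (19.6272, 68)]  |A|=940.3852
6. canonical 4-gon: [(77.9686, 40.3846) (83, 42.0219) (83, 68) (19.6272, 68)]
7. shoelace: 940.3852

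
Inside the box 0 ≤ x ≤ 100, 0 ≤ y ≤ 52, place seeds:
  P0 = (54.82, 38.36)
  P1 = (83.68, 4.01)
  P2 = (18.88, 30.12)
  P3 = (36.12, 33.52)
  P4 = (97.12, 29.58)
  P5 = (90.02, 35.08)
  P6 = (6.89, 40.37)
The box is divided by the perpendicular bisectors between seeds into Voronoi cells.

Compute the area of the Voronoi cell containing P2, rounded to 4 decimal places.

Area of P2's cell: 1063.1638

1. box [0,100]×[0,52]: [(0, 0) (100, 0) (100, 52) (0, 52)]
2. ⊥bis P2·P0 via (36.85,34.24): [(0, 0) (44.7002, 0) (32.7781, 52) (0, 52)]  |A|=2014.438
3. ⊥bis P2·P1 via (51.28,17.065): [(0, 0) (44.404, 0) (44.5928, 0.4686) (32.7781, 52) (0, 52)]  |A|=2014.3686
4. ⊥bis P2·P3 via (27.5,31.82): [(0, 0) (33.7754, 0) (23.5202, 52) (0, 52)]  |A|=1489.6854
5. ⊥bis P2·P4 via (58,29.85): [(0, 0) (33.7754, 0) (23.5202, 52) (0, 52)]  |A|=1489.6854
6. ⊥bis P2·P5 via (54.45,32.6): [(0, 0) (33.7754, 0) (23.5202, 52) (0, 52)]  |A|=1489.6854
7. ⊥bis P2·P6 via (12.885,35.245): [(0, 20.1727) (0, 0) (33.7754, 0) (24.2116, 48.4943)]  |A|=1063.1638
8. canonical 4-gon: [(0, 20.1727) (0, 0) (33.7754, 0) (24.2116, 48.4943)]
9. shoelace: 1063.1638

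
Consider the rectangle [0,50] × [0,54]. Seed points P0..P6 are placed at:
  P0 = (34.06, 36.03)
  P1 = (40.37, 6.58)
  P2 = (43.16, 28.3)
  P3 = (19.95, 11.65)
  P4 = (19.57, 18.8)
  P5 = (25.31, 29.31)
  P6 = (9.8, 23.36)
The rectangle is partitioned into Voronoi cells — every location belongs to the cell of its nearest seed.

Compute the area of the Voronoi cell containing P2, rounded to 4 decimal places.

1. box [0,50]×[0,54]: [(0, 0) (50, 0) (50, 54) (0, 54)]
2. ⊥bis P2·P0 via (38.61,32.165): [(11.2874, 0) (50, 0) (50, 45.5737)]  |A|=882.1371
3. ⊥bis P2·P1 via (41.765,17.44): [(27.6428, 19.254) (50, 16.3822) (50, 45.5737)]  |A|=326.3202
4. ⊥bis P2·P3 via (31.555,19.975): [(30.0442, 22.0811) (32.5218, 18.6273) (50, 16.3822) (50, 45.5737)]  |A|=318.6711
5. ⊥bis P2·P4 via (31.365,23.55): [(31.3415, 23.6083) (33.3925, 18.5155) (50, 16.3822) (50, 45.5737)]  |A|=312.4364
6. ⊥bis P2·P5 via (34.235,28.805): [(34.1265, 26.8868) (33.6509, 18.4823) (50, 16.3822) (50, 45.5737)]  |A|=300.8888
7. ⊥bis P2·P6 via (26.48,25.83): [(34.1265, 26.8868) (33.6509, 18.4823) (50, 16.3822) (50, 45.5737)]  |A|=300.8888
8. canonical 4-gon: [(34.1265, 26.8868) (33.6509, 18.4823) (50, 16.3822) (50, 45.5737)]
9. shoelace: 300.8888

Area of P2's cell: 300.8888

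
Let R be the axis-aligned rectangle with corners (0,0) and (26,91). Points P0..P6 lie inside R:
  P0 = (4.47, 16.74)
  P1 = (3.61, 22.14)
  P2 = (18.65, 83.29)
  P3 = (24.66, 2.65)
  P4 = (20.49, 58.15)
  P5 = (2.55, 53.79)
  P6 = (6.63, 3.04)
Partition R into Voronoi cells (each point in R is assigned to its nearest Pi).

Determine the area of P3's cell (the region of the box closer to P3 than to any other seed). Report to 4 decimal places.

Area of P3's cell: 191.4664

1. box [0,26]×[0,91]: [(0, 0) (26, 0) (26, 91) (0, 91)]
2. ⊥bis P3·P0 via (14.565,9.695): [(7.7991, 0) (26, 0) (26, 26.0806)]  |A|=237.3443
3. ⊥bis P3·P1 via (14.135,12.395): [(23.5321, 22.5443) (7.7991, 0) (26, 0) (26, 25.2097)]  |A|=236.2697
4. ⊥bis P3·P2 via (21.655,42.97): [(23.5321, 22.5443) (7.7991, 0) (26, 0) (26, 25.2097)]  |A|=236.2697
5. ⊥bis P3·P4 via (22.575,30.4): [(23.5321, 22.5443) (7.7991, 0) (26, 0) (26, 25.2097)]  |A|=236.2697
6. ⊥bis P3·P5 via (13.605,28.22): [(23.5321, 22.5443) (7.7991, 0) (26, 0) (26, 25.2097)]  |A|=236.2697
7. ⊥bis P3·P6 via (15.645,2.845): [(23.5321, 22.5443) (15.8325, 11.5112) (15.5835, 0) (26, 0) (26, 25.2097)]  |A|=191.4664
8. canonical 5-gon: [(23.5321, 22.5443) (15.8325, 11.5112) (15.5835, 0) (26, 0) (26, 25.2097)]
9. shoelace: 191.4664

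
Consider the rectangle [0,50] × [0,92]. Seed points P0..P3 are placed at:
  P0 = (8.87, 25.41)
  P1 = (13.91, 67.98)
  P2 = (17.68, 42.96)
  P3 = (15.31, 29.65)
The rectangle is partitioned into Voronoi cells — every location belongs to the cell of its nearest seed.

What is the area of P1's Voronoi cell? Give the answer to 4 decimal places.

Area of P1's cell: 1757.1498

1. box [0,50]×[0,92]: [(0, 0) (50, 0) (50, 92) (0, 92)]
2. ⊥bis P1·P0 via (11.39,46.695): [(0, 48.0435) (50, 42.1238) (50, 92) (0, 92)]  |A|=2345.8166
3. ⊥bis P1·P2 via (15.795,55.47): [(0, 53.09) (50, 60.624) (50, 92) (0, 92)]  |A|=1757.1498
4. ⊥bis P1·P3 via (14.61,48.815): [(0, 53.09) (50, 60.624) (50, 92) (0, 92)]  |A|=1757.1498
5. canonical 4-gon: [(0, 53.09) (50, 60.624) (50, 92) (0, 92)]
6. shoelace: 1757.1498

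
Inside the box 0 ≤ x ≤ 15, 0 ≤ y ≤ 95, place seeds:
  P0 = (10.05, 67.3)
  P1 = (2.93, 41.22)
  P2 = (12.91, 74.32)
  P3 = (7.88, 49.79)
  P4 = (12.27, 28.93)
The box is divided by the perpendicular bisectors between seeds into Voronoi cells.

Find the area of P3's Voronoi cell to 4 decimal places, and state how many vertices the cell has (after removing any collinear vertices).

1. box [0,15]×[0,95]: [(0, 0) (15, 0) (15, 95) (0, 95)]
2. ⊥bis P3·P0 via (8.965,58.545): [(0, 59.656) (0, 0) (15, 0) (15, 57.7971)]  |A|=880.8983
3. ⊥bis P3·P1 via (5.405,45.505): [(0, 59.656) (0, 48.6269) (15, 39.963) (15, 57.7971)]  |A|=216.4743
4. ⊥bis P3·P2 via (10.395,62.055): [(0, 59.656) (0, 48.6269) (15, 39.963) (15, 57.7971)]  |A|=216.4743
5. ⊥bis P3·P4 via (10.075,39.36): [(0, 59.656) (0, 48.6269) (14.4499, 40.2807) (15, 40.3965) (15, 57.7971)]  |A|=216.3551
6. canonical 5-gon: [(0, 59.656) (0, 48.6269) (14.4499, 40.2807) (15, 40.3965) (15, 57.7971)]
7. shoelace: 216.3551

Area of P3's cell: 216.3551 (5 vertices)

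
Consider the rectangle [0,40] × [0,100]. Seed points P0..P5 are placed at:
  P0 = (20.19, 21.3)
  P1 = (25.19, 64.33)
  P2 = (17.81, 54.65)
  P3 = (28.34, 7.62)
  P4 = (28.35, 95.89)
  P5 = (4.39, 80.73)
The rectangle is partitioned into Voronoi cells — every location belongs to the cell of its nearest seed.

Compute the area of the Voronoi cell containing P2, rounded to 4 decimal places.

1. box [0,40]×[0,100]: [(0, 0) (40, 0) (40, 100) (0, 100)]
2. ⊥bis P2·P0 via (19,37.975): [(0, 36.6191) (40, 39.4737) (40, 100) (0, 100)]  |A|=2478.1454
3. ⊥bis P2·P1 via (21.5,59.49): [(0, 75.8815) (0, 36.6191) (40, 39.4737) (40, 45.3857)]  |A|=903.4892
4. ⊥bis P2·P3 via (23.075,31.135): [(0, 75.8815) (0, 36.6191) (40, 39.4737) (40, 45.3857)]  |A|=903.4892
5. ⊥bis P2·P4 via (23.08,75.27): [(0, 75.8815) (0, 36.6191) (40, 39.4737) (40, 45.3857)]  |A|=903.4892
6. ⊥bis P2·P5 via (11.1,67.69): [(10.8877, 67.5808) (0, 61.9783) (0, 36.6191) (40, 39.4737) (40, 45.3857)]  |A|=827.8018
7. canonical 5-gon: [(10.8877, 67.5808) (0, 61.9783) (0, 36.6191) (40, 39.4737) (40, 45.3857)]
8. shoelace: 827.8018

Area of P2's cell: 827.8018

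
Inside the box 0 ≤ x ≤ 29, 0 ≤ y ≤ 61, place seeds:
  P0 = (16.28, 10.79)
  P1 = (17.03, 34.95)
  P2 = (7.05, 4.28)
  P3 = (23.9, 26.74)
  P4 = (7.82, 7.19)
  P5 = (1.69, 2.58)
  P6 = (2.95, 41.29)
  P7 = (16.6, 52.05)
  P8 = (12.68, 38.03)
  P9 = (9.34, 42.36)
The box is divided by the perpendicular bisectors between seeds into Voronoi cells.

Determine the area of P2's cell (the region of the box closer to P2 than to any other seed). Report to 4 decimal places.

1. box [0,29]×[0,61]: [(0, 0) (29, 0) (29, 61) (0, 61)]
2. ⊥bis P2·P0 via (11.665,7.535): [(0, 24.0739) (0, 0) (16.9795, 0)]  |A|=204.381
3. ⊥bis P2·P1 via (12.04,19.615): [(0.4953, 23.3716) (0, 23.5328) (0, 0) (16.9795, 0)]  |A|=204.2471
4. ⊥bis P2·P3 via (15.475,15.51): [(0.4953, 23.3716) (0, 23.5328) (0, 0) (16.9795, 0)]  |A|=204.2471
5. ⊥bis P2·P4 via (7.435,5.735): [(14.1964, 3.9459) (0, 7.7023) (0, 0) (16.9795, 0)]  |A|=88.1725
6. ⊥bis P2·P5 via (4.37,3.43): [(14.1964, 3.9459) (3.2912, 6.8315) (5.4579, 0) (16.9795, 0)]  |A|=56.855
7. ⊥bis P2·P6 via (5,22.785): [(14.1964, 3.9459) (3.2912, 6.8315) (5.4579, 0) (16.9795, 0)]  |A|=56.855
8. ⊥bis P2·P7 via (11.825,28.165): [(14.1964, 3.9459) (3.2912, 6.8315) (5.4579, 0) (16.9795, 0)]  |A|=56.855
9. ⊥bis P2·P8 via (9.865,21.155): [(14.1964, 3.9459) (3.2912, 6.8315) (5.4579, 0) (16.9795, 0)]  |A|=56.855
10. ⊥bis P2·P9 via (8.195,23.32): [(14.1964, 3.9459) (3.2912, 6.8315) (5.4579, 0) (16.9795, 0)]  |A|=56.855
11. canonical 4-gon: [(14.1964, 3.9459) (3.2912, 6.8315) (5.4579, 0) (16.9795, 0)]
12. shoelace: 56.855

Area of P2's cell: 56.8550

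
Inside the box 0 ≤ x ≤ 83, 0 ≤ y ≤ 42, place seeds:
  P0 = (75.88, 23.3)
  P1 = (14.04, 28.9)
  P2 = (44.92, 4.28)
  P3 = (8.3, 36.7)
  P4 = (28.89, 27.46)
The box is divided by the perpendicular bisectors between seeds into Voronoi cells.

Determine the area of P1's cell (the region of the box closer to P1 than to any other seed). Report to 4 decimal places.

Area of P1's cell: 662.0162

1. box [0,83]×[0,42]: [(0, 0) (83, 0) (83, 42) (0, 42)]
2. ⊥bis P1·P0 via (44.96,26.1): [(0, 0) (42.5965, 0) (46.3998, 42) (0, 42)]  |A|=1868.9228
3. ⊥bis P1·P2 via (29.48,16.59): [(0, 0) (16.2531, 0) (45.972, 37.2753) (46.3998, 42) (0, 42)]  |A|=1377.9442
4. ⊥bis P1·P3 via (11.17,32.8): [(0, 24.58) (0, 0) (16.2531, 0) (45.972, 37.2753) (46.3998, 42) (23.6717, 42)]  |A|=1171.7637
5. ⊥bis P1·P4 via (21.465,28.18): [(22.7385, 41.3132) (0, 24.58) (0, 0) (16.2531, 0) (19.0757, 3.5402)]  |A|=662.0162
6. canonical 5-gon: [(22.7385, 41.3132) (0, 24.58) (0, 0) (16.2531, 0) (19.0757, 3.5402)]
7. shoelace: 662.0162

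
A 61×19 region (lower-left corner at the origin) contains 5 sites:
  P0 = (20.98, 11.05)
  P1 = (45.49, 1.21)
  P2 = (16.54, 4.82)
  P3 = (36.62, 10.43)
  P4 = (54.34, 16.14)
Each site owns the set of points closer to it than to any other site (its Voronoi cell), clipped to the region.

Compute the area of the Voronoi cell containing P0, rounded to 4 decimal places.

1. box [0,61]×[0,19]: [(0, 0) (61, 0) (61, 19) (0, 19)]
2. ⊥bis P0·P1 via (33.235,6.13): [(0, 0) (30.774, 0) (38.4019, 19) (0, 19)]  |A|=657.171
3. ⊥bis P0·P2 via (18.76,7.935): [(29.894, 0) (30.774, 0) (38.4019, 19) (3.2341, 19)]  |A|=342.4538
4. ⊥bis P0·P3 via (28.8,10.74): [(28.416, 1.0534) (29.1274, 19) (3.2341, 19)]  |A|=232.3492
5. ⊥bis P0·P4 via (37.66,13.595): [(28.416, 1.0534) (29.1274, 19) (3.2341, 19)]  |A|=232.3492
6. canonical 3-gon: [(28.416, 1.0534) (29.1274, 19) (3.2341, 19)]
7. shoelace: 232.3492

Area of P0's cell: 232.3492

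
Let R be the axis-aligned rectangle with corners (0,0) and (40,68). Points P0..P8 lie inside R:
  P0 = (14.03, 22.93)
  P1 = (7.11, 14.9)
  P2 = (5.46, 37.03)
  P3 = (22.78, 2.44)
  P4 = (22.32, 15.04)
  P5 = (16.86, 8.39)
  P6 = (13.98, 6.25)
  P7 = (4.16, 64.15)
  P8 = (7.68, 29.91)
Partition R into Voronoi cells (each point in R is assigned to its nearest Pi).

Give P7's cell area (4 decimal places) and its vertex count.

1. box [0,40]×[0,68]: [(0, 0) (40, 0) (40, 68) (0, 68)]
2. ⊥bis P7·P0 via (9.095,43.54): [(0, 41.3622) (40, 50.9401) (40, 68) (0, 68)]  |A|=873.9533
3. ⊥bis P7·P1 via (5.635,39.525): [(0, 41.3622) (40, 50.9401) (40, 68) (0, 68)]  |A|=873.9533
4. ⊥bis P7·P2 via (4.81,50.59): [(0, 50.3594) (40, 52.2768) (40, 68) (0, 68)]  |A|=667.2746
5. ⊥bis P7·P3 via (13.47,33.295): [(0, 50.3594) (40, 52.2768) (40, 68) (0, 68)]  |A|=667.2746
6. ⊥bis P7·P4 via (13.24,39.595): [(0, 50.3594) (40, 52.2768) (40, 68) (0, 68)]  |A|=667.2746
7. ⊥bis P7·P5 via (10.51,36.27): [(0, 50.3594) (40, 52.2768) (40, 68) (0, 68)]  |A|=667.2746
8. ⊥bis P7·P6 via (9.07,35.2): [(0, 50.3594) (40, 52.2768) (40, 68) (0, 68)]  |A|=667.2746
9. ⊥bis P7·P8 via (5.92,47.03): [(0, 50.3594) (40, 52.2768) (40, 68) (0, 68)]  |A|=667.2746
10. canonical 4-gon: [(0, 50.3594) (40, 52.2768) (40, 68) (0, 68)]
11. shoelace: 667.2746

Area of P7's cell: 667.2746 (4 vertices)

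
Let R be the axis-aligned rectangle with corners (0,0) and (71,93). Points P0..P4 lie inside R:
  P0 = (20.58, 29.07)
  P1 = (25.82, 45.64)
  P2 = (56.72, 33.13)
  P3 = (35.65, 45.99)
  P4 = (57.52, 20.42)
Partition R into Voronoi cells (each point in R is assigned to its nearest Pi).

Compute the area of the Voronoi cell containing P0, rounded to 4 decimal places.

Area of P0's cell: 1414.6601

1. box [0,71]×[0,93]: [(0, 0) (71, 0) (71, 93) (0, 93)]
2. ⊥bis P0·P1 via (23.2,37.355): [(0, 44.6916) (0, 0) (71, 0) (71, 22.239)]  |A|=2376.0377
3. ⊥bis P0·P2 via (38.65,31.1): [(38.4905, 32.5196) (0, 44.6916) (0, 0) (42.1438, 0)]  |A|=1545.3522
4. ⊥bis P0·P3 via (28.115,37.53): [(39.0186, 27.8185) (31.1255, 34.8487) (0, 44.6916) (0, 0) (42.1438, 0)]  |A|=1528.6554
5. ⊥bis P0·P4 via (39.05,24.745): [(39.2621, 25.651) (39.0186, 27.8185) (31.1255, 34.8487) (0, 44.6916) (0, 0) (33.2556, 0)]  |A|=1414.6601
6. canonical 6-gon: [(39.2621, 25.651) (39.0186, 27.8185) (31.1255, 34.8487) (0, 44.6916) (0, 0) (33.2556, 0)]
7. shoelace: 1414.6601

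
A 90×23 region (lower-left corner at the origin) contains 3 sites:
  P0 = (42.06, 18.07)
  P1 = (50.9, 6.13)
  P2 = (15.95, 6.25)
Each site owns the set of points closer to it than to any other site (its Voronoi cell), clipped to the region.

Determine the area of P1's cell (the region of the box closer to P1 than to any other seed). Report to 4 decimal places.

1. box [0,90]×[0,23]: [(0, 0) (90, 0) (90, 23) (0, 23)]
2. ⊥bis P1·P0 via (46.48,12.1): [(30.1368, 0) (90, 0) (90, 23) (61.2024, 23)]  |A|=1019.5994
3. ⊥bis P1·P2 via (33.425,6.19): [(33.4121, 2.4249) (33.4037, 0) (90, 0) (90, 23) (61.2024, 23)]  |A|=1015.6383
4. canonical 5-gon: [(33.4121, 2.4249) (33.4037, 0) (90, 0) (90, 23) (61.2024, 23)]
5. shoelace: 1015.6383

Area of P1's cell: 1015.6383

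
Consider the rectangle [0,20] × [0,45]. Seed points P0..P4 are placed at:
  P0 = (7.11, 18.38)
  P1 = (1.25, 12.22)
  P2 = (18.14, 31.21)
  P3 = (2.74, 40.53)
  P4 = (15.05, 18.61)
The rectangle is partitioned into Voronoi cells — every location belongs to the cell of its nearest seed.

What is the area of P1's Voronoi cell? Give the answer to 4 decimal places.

1. box [0,20]×[0,45]: [(0, 0) (20, 0) (20, 45) (0, 45)]
2. ⊥bis P1·P0 via (4.18,15.3): [(0, 19.2764) (0, 0) (20, 0) (20, 0.2505)]  |A|=195.2688
3. ⊥bis P1·P2 via (9.695,21.715): [(0, 19.2764) (0, 0) (20, 0) (20, 0.2505)]  |A|=195.2688
4. ⊥bis P1·P3 via (1.995,26.375): [(0, 19.2764) (0, 0) (20, 0) (20, 0.2505)]  |A|=195.2688
5. ⊥bis P1·P4 via (8.15,15.415): [(11.3707, 8.4595) (0, 19.2764) (0, 0) (15.2878, 0)]  |A|=174.2569
6. canonical 4-gon: [(11.3707, 8.4595) (0, 19.2764) (0, 0) (15.2878, 0)]
7. shoelace: 174.2569

Area of P1's cell: 174.2569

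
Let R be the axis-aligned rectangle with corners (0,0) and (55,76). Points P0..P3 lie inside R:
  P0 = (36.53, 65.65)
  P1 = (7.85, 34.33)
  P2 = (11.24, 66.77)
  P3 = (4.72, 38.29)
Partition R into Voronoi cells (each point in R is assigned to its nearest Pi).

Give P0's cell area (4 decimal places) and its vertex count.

Area of P0's cell: 1305.4632 (4 vertices)

1. box [0,55]×[0,76]: [(0, 0) (55, 0) (55, 76) (0, 76)]
2. ⊥bis P0·P1 via (22.19,49.99): [(0, 70.3096) (55, 19.9456) (55, 76) (0, 76)]  |A|=1697.9828
3. ⊥bis P0·P2 via (23.885,66.21): [(23.1286, 49.1305) (55, 19.9456) (55, 76) (24.3186, 76)]  |A|=1305.4632
4. ⊥bis P0·P3 via (20.625,51.97): [(23.1286, 49.1305) (55, 19.9456) (55, 76) (24.3186, 76)]  |A|=1305.4632
5. canonical 4-gon: [(23.1286, 49.1305) (55, 19.9456) (55, 76) (24.3186, 76)]
6. shoelace: 1305.4632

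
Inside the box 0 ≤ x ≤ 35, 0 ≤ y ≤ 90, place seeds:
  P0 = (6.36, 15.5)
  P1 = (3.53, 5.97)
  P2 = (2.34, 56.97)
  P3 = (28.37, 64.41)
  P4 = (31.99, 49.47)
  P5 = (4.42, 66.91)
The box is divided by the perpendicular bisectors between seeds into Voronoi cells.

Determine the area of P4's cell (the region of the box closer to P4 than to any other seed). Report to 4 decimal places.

1. box [0,35]×[0,90]: [(0, 0) (35, 0) (35, 90) (0, 90)]
2. ⊥bis P4·P0 via (19.175,32.485): [(0, 46.9523) (35, 20.5452) (35, 90) (0, 90)]  |A|=1968.7931
3. ⊥bis P4·P1 via (17.76,27.72): [(0, 46.9523) (35, 20.5452) (35, 90) (0, 90)]  |A|=1968.7931
4. ⊥bis P4·P2 via (17.165,53.22): [(13.0828, 37.0815) (35, 20.5452) (35, 90) (26.4685, 90)]  |A|=986.8646
5. ⊥bis P4·P3 via (30.18,56.94): [(17.3176, 53.8234) (13.0828, 37.0815) (35, 20.5452) (35, 58.1079)]  |A|=550.5812
6. ⊥bis P4·P5 via (18.205,58.19): [(17.3176, 53.8234) (13.0828, 37.0815) (35, 20.5452) (35, 58.1079)]  |A|=550.5812
7. canonical 4-gon: [(17.3176, 53.8234) (13.0828, 37.0815) (35, 20.5452) (35, 58.1079)]
8. shoelace: 550.5812

Area of P4's cell: 550.5812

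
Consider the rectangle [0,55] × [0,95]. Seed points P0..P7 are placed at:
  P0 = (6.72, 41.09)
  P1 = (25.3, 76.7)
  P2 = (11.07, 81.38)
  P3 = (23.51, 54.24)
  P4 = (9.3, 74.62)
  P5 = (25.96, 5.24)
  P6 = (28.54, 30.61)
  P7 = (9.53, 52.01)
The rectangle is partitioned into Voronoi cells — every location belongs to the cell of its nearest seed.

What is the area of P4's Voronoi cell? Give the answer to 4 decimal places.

Area of P4's cell: 265.8244

1. box [0,55]×[0,95]: [(0, 0) (55, 0) (55, 95) (0, 95)]
2. ⊥bis P4·P0 via (8.01,57.855): [(0, 58.4713) (55, 54.2393) (55, 95) (0, 95)]  |A|=2125.4573
3. ⊥bis P4·P1 via (17.3,75.66): [(0, 58.4713) (19.7319, 56.953) (14.7858, 95) (0, 95)]  |A|=641.6674
4. ⊥bis P4·P2 via (10.185,78): [(0, 80.6668) (0, 58.4713) (19.7319, 56.953) (17.2358, 76.1539)]  |A|=378.8175
5. ⊥bis P4·P3 via (16.405,64.43): [(0, 80.6668) (0, 58.4713) (7.078, 57.9267) (18.5642, 65.9355) (17.2358, 76.1539)]  |A|=322.5544
6. ⊥bis P4·P5 via (17.63,39.93): [(0, 80.6668) (0, 58.4713) (7.078, 57.9267) (18.5642, 65.9355) (17.2358, 76.1539)]  |A|=322.5544
7. ⊥bis P4·P6 via (18.92,52.615): [(0, 80.6668) (0, 58.4713) (7.078, 57.9267) (18.5642, 65.9355) (17.2358, 76.1539)]  |A|=322.5544
8. ⊥bis P4·P7 via (9.415,63.315): [(0, 80.6668) (0, 63.2192) (14.8857, 63.3707) (18.5642, 65.9355) (17.2358, 76.1539)]  |A|=265.8244
9. canonical 5-gon: [(0, 80.6668) (0, 63.2192) (14.8857, 63.3707) (18.5642, 65.9355) (17.2358, 76.1539)]
10. shoelace: 265.8244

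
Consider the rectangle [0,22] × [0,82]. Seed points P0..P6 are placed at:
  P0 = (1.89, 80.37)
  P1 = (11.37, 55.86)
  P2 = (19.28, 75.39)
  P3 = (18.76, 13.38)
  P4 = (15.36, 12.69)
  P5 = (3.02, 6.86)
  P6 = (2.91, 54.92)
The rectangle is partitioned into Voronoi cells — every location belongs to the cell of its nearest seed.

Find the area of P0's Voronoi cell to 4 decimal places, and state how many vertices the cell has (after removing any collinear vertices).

Area of P0's cell: 138.2005 (5 vertices)

1. box [0,22]×[0,82]: [(0, 0) (22, 0) (22, 82) (0, 82)]
2. ⊥bis P0·P1 via (6.63,68.115): [(0, 65.5506) (22, 74.0598) (22, 82) (0, 82)]  |A|=268.2849
3. ⊥bis P0·P2 via (10.585,77.88): [(0, 65.5506) (7.9329, 68.6189) (11.7649, 82) (0, 82)]  |A|=143.9586
4. ⊥bis P0·P3 via (10.325,46.875): [(0, 65.5506) (7.9329, 68.6189) (11.7649, 82) (0, 82)]  |A|=143.9586
5. ⊥bis P0·P4 via (8.625,46.53): [(0, 65.5506) (7.9329, 68.6189) (11.7649, 82) (0, 82)]  |A|=143.9586
6. ⊥bis P0·P5 via (2.455,43.615): [(0, 65.5506) (7.9329, 68.6189) (11.7649, 82) (0, 82)]  |A|=143.9586
7. ⊥bis P0·P6 via (2.4,67.645): [(0, 67.5488) (5.7634, 67.7798) (7.9329, 68.6189) (11.7649, 82) (0, 82)]  |A|=138.2005
8. canonical 5-gon: [(0, 67.5488) (5.7634, 67.7798) (7.9329, 68.6189) (11.7649, 82) (0, 82)]
9. shoelace: 138.2005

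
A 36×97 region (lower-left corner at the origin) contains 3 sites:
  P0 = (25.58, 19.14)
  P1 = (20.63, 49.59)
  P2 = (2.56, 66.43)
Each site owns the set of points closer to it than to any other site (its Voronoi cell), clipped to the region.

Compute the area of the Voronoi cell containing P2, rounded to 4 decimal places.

Area of P2's cell: 1156.2183

1. box [0,36]×[0,97]: [(0, 0) (36, 0) (36, 97) (0, 97)]
2. ⊥bis P2·P0 via (14.07,42.785): [(0, 35.936) (36, 53.4602) (36, 97) (0, 97)]  |A|=1882.8698
3. ⊥bis P2·P1 via (11.595,58.01): [(0, 45.5681) (36, 84.1976) (36, 97) (0, 97)]  |A|=1156.2183
4. canonical 4-gon: [(0, 45.5681) (36, 84.1976) (36, 97) (0, 97)]
5. shoelace: 1156.2183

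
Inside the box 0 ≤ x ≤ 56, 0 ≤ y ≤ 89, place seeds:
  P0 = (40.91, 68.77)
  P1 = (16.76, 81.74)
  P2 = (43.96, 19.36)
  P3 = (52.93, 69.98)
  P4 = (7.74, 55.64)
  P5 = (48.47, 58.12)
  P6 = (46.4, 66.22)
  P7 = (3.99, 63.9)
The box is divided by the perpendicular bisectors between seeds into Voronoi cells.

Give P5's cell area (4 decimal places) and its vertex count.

Area of P5's cell: 556.4141 (6 vertices)

1. box [0,56]×[0,89]: [(0, 0) (56, 0) (56, 89) (0, 89)]
2. ⊥bis P5·P0 via (44.69,63.445): [(0, 31.7214) (0, 0) (56, 0) (56, 71.4735)]  |A|=2889.4572
3. ⊥bis P5·P1 via (32.615,69.93): [(8.8157, 37.9793) (0, 26.1442) (0, 0) (56, 0) (56, 71.4735)]  |A|=2864.8736
4. ⊥bis P5·P2 via (46.215,38.74): [(15.0034, 42.3717) (56, 37.6014) (56, 71.4735)]  |A|=694.3198
5. ⊥bis P5·P3 via (50.7,64.05): [(47.3284, 65.3179) (15.0034, 42.3717) (56, 37.6014) (56, 62.0569)]  |A|=653.4914
6. ⊥bis P5·P4 via (28.105,56.88): [(47.3284, 65.3179) (28.409, 51.8878) (29.0882, 40.7328) (56, 37.6014) (56, 62.0569)]  |A|=575.4905
7. ⊥bis P5·P6 via (47.435,62.17): [(52.3555, 63.4275) (40.3394, 60.3567) (28.409, 51.8878) (29.0882, 40.7328) (56, 37.6014) (56, 62.0569)]  |A|=556.4141
8. ⊥bis P5·P7 via (26.23,61.01): [(52.3555, 63.4275) (40.3394, 60.3567) (28.409, 51.8878) (29.0882, 40.7328) (56, 37.6014) (56, 62.0569)]  |A|=556.4141
9. canonical 6-gon: [(52.3555, 63.4275) (40.3394, 60.3567) (28.409, 51.8878) (29.0882, 40.7328) (56, 37.6014) (56, 62.0569)]
10. shoelace: 556.4141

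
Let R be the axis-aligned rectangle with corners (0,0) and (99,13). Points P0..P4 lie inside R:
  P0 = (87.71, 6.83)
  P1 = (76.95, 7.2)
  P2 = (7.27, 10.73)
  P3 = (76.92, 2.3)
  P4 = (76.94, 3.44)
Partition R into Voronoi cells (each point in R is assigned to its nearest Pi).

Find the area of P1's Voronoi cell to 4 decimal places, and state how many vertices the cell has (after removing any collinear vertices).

Area of P1's cell: 307.7873 (4 vertices)

1. box [0,99]×[0,13]: [(0, 0) (99, 0) (99, 13) (0, 13)]
2. ⊥bis P1·P0 via (82.33,7.015): [(0, 0) (82.0888, 0) (82.5358, 13) (0, 13)]  |A|=1070.0598
3. ⊥bis P1·P2 via (42.11,8.965): [(41.6558, 0) (82.0888, 0) (82.5358, 13) (42.3144, 13)]  |A|=524.2532
4. ⊥bis P1·P3 via (76.935,4.75): [(41.9073, 4.9645) (82.251, 4.7175) (82.5358, 13) (42.3144, 13)]  |A|=328.7097
5. ⊥bis P1·P4 via (76.945,5.32): [(41.9301, 5.4131) (82.2712, 5.3058) (82.5358, 13) (42.3144, 13)]  |A|=307.7873
6. canonical 4-gon: [(41.9301, 5.4131) (82.2712, 5.3058) (82.5358, 13) (42.3144, 13)]
7. shoelace: 307.7873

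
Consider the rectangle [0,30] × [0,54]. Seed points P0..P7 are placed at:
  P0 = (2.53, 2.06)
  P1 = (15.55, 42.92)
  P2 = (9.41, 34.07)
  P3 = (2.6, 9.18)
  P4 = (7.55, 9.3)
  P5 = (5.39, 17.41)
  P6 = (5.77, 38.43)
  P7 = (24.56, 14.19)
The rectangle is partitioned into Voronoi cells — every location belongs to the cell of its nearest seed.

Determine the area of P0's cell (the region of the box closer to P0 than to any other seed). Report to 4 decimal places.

1. box [0,30]×[0,54]: [(0, 0) (30, 0) (30, 54) (0, 54)]
2. ⊥bis P0·P1 via (9.04,22.49): [(0, 25.3706) (0, 0) (30, 0) (30, 15.8111)]  |A|=617.7256
3. ⊥bis P0·P2 via (5.97,18.065): [(0, 19.3481) (0, 0) (30, 0) (30, 12.9002)]  |A|=483.7247
4. ⊥bis P0·P3 via (2.565,5.62): [(0, 5.6452) (0, 0) (30, 0) (30, 5.3503)]  |A|=164.9324
5. ⊥bis P0·P4 via (5.04,5.68): [(5.1634, 5.5945) (0, 5.6452) (0, 0) (13.2319, 0)]  |A|=51.5867
6. ⊥bis P0·P5 via (3.96,9.735): [(5.1634, 5.5945) (0, 5.6452) (0, 0) (13.2319, 0)]  |A|=51.5867
7. ⊥bis P0·P6 via (4.15,20.245): [(5.1634, 5.5945) (0, 5.6452) (0, 0) (13.2319, 0)]  |A|=51.5867
8. ⊥bis P0·P7 via (13.545,8.125): [(5.1634, 5.5945) (0, 5.6452) (0, 0) (13.2319, 0)]  |A|=51.5867
9. canonical 4-gon: [(5.1634, 5.5945) (0, 5.6452) (0, 0) (13.2319, 0)]
10. shoelace: 51.5867

Area of P0's cell: 51.5867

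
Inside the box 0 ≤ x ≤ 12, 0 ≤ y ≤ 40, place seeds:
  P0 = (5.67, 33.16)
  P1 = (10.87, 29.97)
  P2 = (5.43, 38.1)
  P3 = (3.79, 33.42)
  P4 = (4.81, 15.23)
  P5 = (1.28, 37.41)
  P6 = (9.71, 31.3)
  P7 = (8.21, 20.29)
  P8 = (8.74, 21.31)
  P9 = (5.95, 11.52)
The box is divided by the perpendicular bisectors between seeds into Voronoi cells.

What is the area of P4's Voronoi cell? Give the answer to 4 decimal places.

1. box [0,12]×[0,40]: [(0, 0) (12, 0) (12, 40) (0, 40)]
2. ⊥bis P4·P0 via (5.24,24.195): [(0, 24.4463) (0, 0) (12, 0) (12, 23.8708)]  |A|=289.9026
3. ⊥bis P4·P1 via (7.84,22.6): [(3.7914, 24.2645) (0, 24.4463) (0, 0) (12, 0) (12, 20.8897)]  |A|=277.6675
4. ⊥bis P4·P2 via (5.12,26.665): [(3.7914, 24.2645) (0, 24.4463) (0, 0) (12, 0) (12, 20.8897)]  |A|=277.6675
5. ⊥bis P4·P3 via (4.3,24.325): [(3.7914, 24.2645) (3.4838, 24.2792) (0, 24.0839) (0, 0) (12, 0) (12, 20.8897)]  |A|=277.0361
6. ⊥bis P4·P5 via (3.045,26.32): [(3.7914, 24.2645) (3.4838, 24.2792) (0, 24.0839) (0, 0) (12, 0) (12, 20.8897)]  |A|=277.0361
7. ⊥bis P4·P6 via (7.26,23.265): [(3.7914, 24.2645) (3.4838, 24.2792) (0, 24.0839) (0, 0) (12, 0) (12, 20.8897)]  |A|=277.0361
8. ⊥bis P4·P7 via (6.51,17.76): [(0, 22.1343) (0, 0) (12, 0) (12, 14.0711)]  |A|=217.2323
9. ⊥bis P4·P8 via (6.775,18.27): [(0, 22.1343) (0, 0) (12, 0) (12, 14.0711)]  |A|=217.2323
10. ⊥bis P4·P9 via (5.38,13.375): [(10.6335, 14.9893) (0, 22.1343) (0, 11.7218)]  |A|=55.3604
11. canonical 3-gon: [(10.6335, 14.9893) (0, 22.1343) (0, 11.7218)]
12. shoelace: 55.3604

Area of P4's cell: 55.3604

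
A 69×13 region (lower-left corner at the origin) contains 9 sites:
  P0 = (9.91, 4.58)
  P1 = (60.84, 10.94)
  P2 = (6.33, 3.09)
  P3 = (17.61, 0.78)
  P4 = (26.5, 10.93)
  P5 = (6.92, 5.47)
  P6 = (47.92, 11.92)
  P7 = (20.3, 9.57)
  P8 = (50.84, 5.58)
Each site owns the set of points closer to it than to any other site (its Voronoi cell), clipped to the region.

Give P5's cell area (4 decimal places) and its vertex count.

Area of P5's cell: 77.6055 (4 vertices)

1. box [0,69]×[0,13]: [(0, 0) (69, 0) (69, 13) (0, 13)]
2. ⊥bis P5·P0 via (8.415,5.025): [(0, 0) (6.9193, 0) (10.7888, 13) (0, 13)]  |A|=115.1026
3. ⊥bis P5·P1 via (33.88,8.205): [(0, 0) (6.9193, 0) (10.7888, 13) (0, 13)]  |A|=115.1026
4. ⊥bis P5·P2 via (6.625,4.28): [(0, 5.9223) (8.0855, 3.9179) (10.7888, 13) (0, 13)]  |A|=77.6055
5. ⊥bis P5·P3 via (12.265,3.125): [(0, 5.9223) (8.0855, 3.9179) (10.7888, 13) (0, 13)]  |A|=77.6055
6. ⊥bis P5·P4 via (16.71,8.2): [(0, 5.9223) (8.0855, 3.9179) (10.7888, 13) (0, 13)]  |A|=77.6055
7. ⊥bis P5·P6 via (27.42,8.695): [(0, 5.9223) (8.0855, 3.9179) (10.7888, 13) (0, 13)]  |A|=77.6055
8. ⊥bis P5·P7 via (13.61,7.52): [(0, 5.9223) (8.0855, 3.9179) (10.7888, 13) (0, 13)]  |A|=77.6055
9. ⊥bis P5·P8 via (28.88,5.525): [(0, 5.9223) (8.0855, 3.9179) (10.7888, 13) (0, 13)]  |A|=77.6055
10. canonical 4-gon: [(0, 5.9223) (8.0855, 3.9179) (10.7888, 13) (0, 13)]
11. shoelace: 77.6055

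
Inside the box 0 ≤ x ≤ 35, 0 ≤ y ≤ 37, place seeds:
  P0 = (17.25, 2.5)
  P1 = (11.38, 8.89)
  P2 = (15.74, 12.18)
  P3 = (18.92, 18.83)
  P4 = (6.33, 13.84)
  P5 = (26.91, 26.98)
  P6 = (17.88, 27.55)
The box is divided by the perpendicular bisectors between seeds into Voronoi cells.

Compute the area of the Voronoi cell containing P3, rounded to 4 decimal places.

Area of P3's cell: 167.1981

1. box [0,35]×[0,37]: [(0, 0) (35, 0) (35, 37) (0, 37)]
2. ⊥bis P3·P0 via (18.085,10.665): [(0, 12.5145) (35, 8.9352) (35, 37) (0, 37)]  |A|=919.6311
3. ⊥bis P3·P1 via (15.15,13.86): [(0, 25.3521) (19.561, 10.5141) (35, 8.9352) (35, 37) (0, 37)]  |A|=794.0734
4. ⊥bis P3·P2 via (17.33,15.505): [(0, 25.3521) (5.5641, 21.1314) (29.9994, 9.4466) (35, 8.9352) (35, 37) (0, 37)]  |A|=746.1302
5. ⊥bis P3·P4 via (12.625,16.335): [(11.9306, 18.087) (29.9994, 9.4466) (35, 8.9352) (35, 37) (4.4345, 37)]  |A|=629.7459
6. ⊥bis P3·P5 via (22.915,22.905): [(11.9306, 18.087) (29.9994, 9.4466) (35, 8.9352) (35, 11.0573) (8.5377, 37) (4.4345, 37)]  |A|=286.4942
7. ⊥bis P3·P6 via (18.4,23.19): [(10.2913, 22.2229) (11.9306, 18.087) (29.9994, 9.4466) (35, 8.9352) (35, 11.0573) (22.1661, 23.6392)]  |A|=167.1981
8. canonical 6-gon: [(10.2913, 22.2229) (11.9306, 18.087) (29.9994, 9.4466) (35, 8.9352) (35, 11.0573) (22.1661, 23.6392)]
9. shoelace: 167.1981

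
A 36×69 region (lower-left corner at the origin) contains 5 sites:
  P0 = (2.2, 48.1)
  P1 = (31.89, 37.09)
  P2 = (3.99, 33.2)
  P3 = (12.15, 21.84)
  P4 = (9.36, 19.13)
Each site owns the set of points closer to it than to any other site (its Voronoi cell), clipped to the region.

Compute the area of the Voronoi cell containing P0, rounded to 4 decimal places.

1. box [0,36]×[0,69]: [(0, 0) (36, 0) (36, 69) (0, 69)]
2. ⊥bis P0·P1 via (17.045,42.595): [(0, 0) (1.2494, 0) (26.8368, 69) (0, 69)]  |A|=968.975
3. ⊥bis P0·P2 via (3.095,40.65): [(0, 40.2782) (16.9405, 42.3133) (26.8368, 69) (0, 69)]  |A|=601.3743
4. ⊥bis P0·P3 via (7.175,34.97): [(0, 40.2782) (16.9405, 42.3133) (26.8368, 69) (0, 69)]  |A|=601.3743
5. ⊥bis P0·P4 via (5.78,33.615): [(0, 40.2782) (16.9405, 42.3133) (26.8368, 69) (0, 69)]  |A|=601.3743
6. canonical 4-gon: [(0, 40.2782) (16.9405, 42.3133) (26.8368, 69) (0, 69)]
7. shoelace: 601.3743

Area of P0's cell: 601.3743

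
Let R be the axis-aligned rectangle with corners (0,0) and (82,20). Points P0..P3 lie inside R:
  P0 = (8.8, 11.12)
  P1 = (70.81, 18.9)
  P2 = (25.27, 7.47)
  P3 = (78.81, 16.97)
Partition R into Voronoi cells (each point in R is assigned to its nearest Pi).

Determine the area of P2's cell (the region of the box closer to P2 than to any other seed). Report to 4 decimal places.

1. box [0,82]×[0,20]: [(0, 0) (82, 0) (82, 20) (0, 20)]
2. ⊥bis P2·P0 via (17.035,9.295): [(14.9751, 0) (82, 0) (82, 20) (19.4074, 20)]  |A|=1296.1752
3. ⊥bis P2·P1 via (48.04,13.185): [(14.9751, 0) (51.3493, 0) (46.3295, 20) (19.4074, 20)]  |A|=632.9632
4. ⊥bis P2·P3 via (52.04,12.22): [(14.9751, 0) (51.3493, 0) (46.3295, 20) (19.4074, 20)]  |A|=632.9632
5. canonical 4-gon: [(14.9751, 0) (51.3493, 0) (46.3295, 20) (19.4074, 20)]
6. shoelace: 632.9632

Area of P2's cell: 632.9632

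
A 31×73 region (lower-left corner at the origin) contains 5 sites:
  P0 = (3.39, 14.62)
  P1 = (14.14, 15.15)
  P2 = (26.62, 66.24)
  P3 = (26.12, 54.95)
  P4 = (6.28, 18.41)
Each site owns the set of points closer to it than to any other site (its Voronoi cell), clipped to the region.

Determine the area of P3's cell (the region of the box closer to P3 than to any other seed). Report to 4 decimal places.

1. box [0,31]×[0,73]: [(0, 0) (31, 0) (31, 73) (0, 73)]
2. ⊥bis P3·P0 via (14.755,34.785): [(0, 43.1009) (31, 25.6293) (31, 73) (0, 73)]  |A|=1197.6813
3. ⊥bis P3·P1 via (20.13,35.05): [(0, 43.1009) (7.5846, 38.8262) (31, 31.7781) (31, 73) (0, 73)]  |A|=1125.6936
4. ⊥bis P3·P2 via (26.37,60.595): [(0, 61.7628) (0, 43.1009) (7.5846, 38.8262) (31, 31.7781) (31, 60.39)]  |A|=756.062
5. ⊥bis P3·P4 via (16.2,36.68): [(0, 61.7628) (0, 45.4761) (18.0476, 35.6768) (31, 31.7781) (31, 60.39)]  |A|=724.2097
6. canonical 5-gon: [(0, 61.7628) (0, 45.4761) (18.0476, 35.6768) (31, 31.7781) (31, 60.39)]
7. shoelace: 724.2097

Area of P3's cell: 724.2097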